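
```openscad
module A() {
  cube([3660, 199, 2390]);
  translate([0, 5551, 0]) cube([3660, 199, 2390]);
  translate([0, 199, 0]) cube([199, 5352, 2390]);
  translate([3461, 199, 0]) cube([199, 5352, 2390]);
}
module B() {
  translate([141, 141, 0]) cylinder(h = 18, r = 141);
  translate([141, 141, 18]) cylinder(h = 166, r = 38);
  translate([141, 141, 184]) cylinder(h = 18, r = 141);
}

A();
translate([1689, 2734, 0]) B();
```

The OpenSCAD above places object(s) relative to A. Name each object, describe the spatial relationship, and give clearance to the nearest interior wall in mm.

A is a house frame. B is a spool. The spool sits inside the house frame, centred. The clearance to the nearest interior wall is 1490 mm.

Clearances: x = 1490, y = 2535; minimum 1490 mm.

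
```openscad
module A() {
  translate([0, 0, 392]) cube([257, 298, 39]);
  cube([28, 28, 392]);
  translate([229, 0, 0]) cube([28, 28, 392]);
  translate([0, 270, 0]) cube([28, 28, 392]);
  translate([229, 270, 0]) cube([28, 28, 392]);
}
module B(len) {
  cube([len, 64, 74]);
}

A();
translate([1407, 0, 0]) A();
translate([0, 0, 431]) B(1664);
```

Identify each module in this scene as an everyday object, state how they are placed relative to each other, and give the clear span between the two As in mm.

A is a stool. B is a beam. A beam spans the tops of two stools. The clear span between the two stools is 1150 mm.

Second stool starts at x = 1407; first ends at x = 257; clear span = 1407 − 257 = 1150 mm.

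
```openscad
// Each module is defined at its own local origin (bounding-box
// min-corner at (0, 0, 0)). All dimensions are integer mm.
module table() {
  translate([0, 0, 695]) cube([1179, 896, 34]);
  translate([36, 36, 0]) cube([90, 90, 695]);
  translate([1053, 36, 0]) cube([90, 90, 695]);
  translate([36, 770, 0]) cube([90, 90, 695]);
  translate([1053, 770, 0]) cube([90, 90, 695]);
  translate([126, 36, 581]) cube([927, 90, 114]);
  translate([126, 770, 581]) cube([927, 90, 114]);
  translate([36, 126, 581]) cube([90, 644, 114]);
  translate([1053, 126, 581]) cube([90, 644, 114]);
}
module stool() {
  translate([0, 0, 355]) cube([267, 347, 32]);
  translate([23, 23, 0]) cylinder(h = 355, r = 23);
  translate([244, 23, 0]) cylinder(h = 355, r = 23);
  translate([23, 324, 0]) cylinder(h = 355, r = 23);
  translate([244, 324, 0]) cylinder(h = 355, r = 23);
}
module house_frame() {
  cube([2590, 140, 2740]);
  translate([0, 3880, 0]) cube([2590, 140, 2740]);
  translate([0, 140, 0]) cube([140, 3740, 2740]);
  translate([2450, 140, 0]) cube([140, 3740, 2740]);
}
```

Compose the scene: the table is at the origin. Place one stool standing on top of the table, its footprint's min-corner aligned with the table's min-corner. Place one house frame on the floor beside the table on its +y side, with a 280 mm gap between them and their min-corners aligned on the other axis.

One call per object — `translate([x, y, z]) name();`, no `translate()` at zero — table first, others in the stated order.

table();
translate([0, 0, 729]) stool();
translate([0, 1176, 0]) house_frame();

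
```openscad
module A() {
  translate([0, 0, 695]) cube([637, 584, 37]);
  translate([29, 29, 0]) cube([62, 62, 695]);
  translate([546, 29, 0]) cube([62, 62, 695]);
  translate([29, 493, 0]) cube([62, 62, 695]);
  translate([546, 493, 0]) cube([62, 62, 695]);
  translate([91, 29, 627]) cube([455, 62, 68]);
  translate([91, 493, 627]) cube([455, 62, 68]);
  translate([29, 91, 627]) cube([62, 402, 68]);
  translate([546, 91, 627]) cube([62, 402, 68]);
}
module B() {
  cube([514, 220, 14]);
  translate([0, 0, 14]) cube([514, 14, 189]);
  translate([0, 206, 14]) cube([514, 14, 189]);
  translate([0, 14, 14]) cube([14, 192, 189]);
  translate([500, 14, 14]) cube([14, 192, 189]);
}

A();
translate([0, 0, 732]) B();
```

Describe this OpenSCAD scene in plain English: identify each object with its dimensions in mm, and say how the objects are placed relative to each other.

A is a rectangular dining table. The top is 637×584×37 mm with its upper surface at z = 732 mm. It stands on four 62×62 mm square legs, each inset 29 mm from the nearest pair of top edges, running from the floor to the underside of the top. Four apron rails, 62 mm thick and 68 mm tall, run between adjacent legs with their top edges flush with the underside of the top and their outer faces flush with the legs' outer faces.

B is an open-topped rectangular box: outside dimensions 514×220×203 mm, with a uniform wall and base thickness of 14 mm. The base is a full 514×220 slab on the floor; four walls sit on top of the base. The front and back walls (the −y and +y sides) span the full width; the two side walls fit between them.

The open box is on top of the table.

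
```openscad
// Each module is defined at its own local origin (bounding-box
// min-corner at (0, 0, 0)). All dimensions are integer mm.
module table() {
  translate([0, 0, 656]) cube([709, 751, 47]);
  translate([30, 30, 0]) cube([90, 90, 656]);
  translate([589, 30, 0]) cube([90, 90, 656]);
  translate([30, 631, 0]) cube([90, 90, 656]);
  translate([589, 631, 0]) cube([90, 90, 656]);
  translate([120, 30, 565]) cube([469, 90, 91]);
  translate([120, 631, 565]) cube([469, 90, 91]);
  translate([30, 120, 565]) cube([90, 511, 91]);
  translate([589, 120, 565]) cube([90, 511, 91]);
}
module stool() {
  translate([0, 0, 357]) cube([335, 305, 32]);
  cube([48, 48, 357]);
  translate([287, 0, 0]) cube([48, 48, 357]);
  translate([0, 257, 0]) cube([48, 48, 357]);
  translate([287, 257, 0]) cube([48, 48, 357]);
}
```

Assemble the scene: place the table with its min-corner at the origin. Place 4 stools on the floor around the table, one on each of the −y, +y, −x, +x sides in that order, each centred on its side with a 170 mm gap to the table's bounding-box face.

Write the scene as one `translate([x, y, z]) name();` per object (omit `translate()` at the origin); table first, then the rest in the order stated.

table();
translate([187, -475, 0]) stool();
translate([187, 921, 0]) stool();
translate([-505, 223, 0]) stool();
translate([879, 223, 0]) stool();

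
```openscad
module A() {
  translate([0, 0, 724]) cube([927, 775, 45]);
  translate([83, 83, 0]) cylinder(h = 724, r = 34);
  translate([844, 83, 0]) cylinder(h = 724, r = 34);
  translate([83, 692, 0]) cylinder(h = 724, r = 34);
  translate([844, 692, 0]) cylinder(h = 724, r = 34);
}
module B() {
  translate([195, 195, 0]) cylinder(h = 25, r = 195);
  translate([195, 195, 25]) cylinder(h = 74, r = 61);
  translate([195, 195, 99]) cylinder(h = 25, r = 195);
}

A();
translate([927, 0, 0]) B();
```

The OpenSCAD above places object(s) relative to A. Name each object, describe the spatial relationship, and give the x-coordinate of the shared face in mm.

The table's +x face and the spool's −x face are both at x = 927 mm.

A is a table. B is a spool. The spool is against the table's +x side, with their −y faces flush. The x-coordinate of the shared face is 927 mm.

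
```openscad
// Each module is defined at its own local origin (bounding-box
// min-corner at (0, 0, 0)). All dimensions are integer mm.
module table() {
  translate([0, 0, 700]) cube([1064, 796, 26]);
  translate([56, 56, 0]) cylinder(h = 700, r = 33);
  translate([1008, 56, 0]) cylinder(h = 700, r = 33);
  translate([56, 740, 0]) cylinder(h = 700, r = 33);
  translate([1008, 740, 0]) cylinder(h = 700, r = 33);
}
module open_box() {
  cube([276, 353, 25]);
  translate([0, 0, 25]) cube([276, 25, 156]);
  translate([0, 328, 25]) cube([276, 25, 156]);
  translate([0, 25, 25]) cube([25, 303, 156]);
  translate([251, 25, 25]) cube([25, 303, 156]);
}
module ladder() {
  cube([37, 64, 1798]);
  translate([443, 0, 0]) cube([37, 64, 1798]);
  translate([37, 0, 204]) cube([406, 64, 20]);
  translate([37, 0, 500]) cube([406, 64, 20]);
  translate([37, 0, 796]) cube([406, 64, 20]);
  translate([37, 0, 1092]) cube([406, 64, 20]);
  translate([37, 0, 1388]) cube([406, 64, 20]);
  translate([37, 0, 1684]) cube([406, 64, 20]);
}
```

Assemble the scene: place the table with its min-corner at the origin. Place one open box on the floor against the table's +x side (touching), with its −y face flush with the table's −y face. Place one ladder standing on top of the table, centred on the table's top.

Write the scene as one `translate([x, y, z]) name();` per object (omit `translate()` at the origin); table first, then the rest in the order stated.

table();
translate([1064, 0, 0]) open_box();
translate([292, 366, 726]) ladder();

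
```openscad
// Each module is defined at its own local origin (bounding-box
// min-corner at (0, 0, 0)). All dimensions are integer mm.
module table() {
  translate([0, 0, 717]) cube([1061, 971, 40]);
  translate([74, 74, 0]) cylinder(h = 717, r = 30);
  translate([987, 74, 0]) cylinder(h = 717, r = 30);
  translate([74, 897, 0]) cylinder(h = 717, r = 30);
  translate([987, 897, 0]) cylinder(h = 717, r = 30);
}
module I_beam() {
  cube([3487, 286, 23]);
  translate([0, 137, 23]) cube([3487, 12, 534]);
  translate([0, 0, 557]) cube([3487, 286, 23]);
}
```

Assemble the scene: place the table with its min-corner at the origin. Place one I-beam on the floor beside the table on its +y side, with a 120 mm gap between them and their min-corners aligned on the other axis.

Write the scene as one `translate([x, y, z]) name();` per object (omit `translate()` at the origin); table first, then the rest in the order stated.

table();
translate([0, 1091, 0]) I_beam();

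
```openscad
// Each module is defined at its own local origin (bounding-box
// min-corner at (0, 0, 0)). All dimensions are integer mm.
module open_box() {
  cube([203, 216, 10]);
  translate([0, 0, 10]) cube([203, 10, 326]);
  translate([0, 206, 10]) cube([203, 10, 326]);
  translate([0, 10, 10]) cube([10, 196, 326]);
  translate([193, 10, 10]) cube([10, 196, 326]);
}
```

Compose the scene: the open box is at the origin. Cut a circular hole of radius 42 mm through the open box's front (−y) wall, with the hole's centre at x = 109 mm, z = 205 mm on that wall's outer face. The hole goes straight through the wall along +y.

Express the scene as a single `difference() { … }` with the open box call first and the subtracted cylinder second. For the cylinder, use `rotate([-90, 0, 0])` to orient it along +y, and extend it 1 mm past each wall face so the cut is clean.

difference() {
  open_box();
  translate([109, -1, 205]) rotate([-90, 0, 0]) cylinder(h = 12, r = 42);
}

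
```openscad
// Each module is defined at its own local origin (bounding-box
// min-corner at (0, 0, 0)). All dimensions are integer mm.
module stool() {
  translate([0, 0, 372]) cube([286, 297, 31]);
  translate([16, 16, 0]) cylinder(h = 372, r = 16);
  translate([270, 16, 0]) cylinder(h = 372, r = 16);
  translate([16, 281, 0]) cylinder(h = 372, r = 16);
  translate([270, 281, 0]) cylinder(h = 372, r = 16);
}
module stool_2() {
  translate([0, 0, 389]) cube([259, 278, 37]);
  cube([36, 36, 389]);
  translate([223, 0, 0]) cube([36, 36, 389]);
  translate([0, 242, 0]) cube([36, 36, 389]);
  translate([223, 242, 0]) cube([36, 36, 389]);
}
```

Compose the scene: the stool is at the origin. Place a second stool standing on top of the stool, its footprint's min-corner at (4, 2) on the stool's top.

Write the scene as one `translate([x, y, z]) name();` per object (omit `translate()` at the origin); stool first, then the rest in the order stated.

stool();
translate([4, 2, 403]) stool_2();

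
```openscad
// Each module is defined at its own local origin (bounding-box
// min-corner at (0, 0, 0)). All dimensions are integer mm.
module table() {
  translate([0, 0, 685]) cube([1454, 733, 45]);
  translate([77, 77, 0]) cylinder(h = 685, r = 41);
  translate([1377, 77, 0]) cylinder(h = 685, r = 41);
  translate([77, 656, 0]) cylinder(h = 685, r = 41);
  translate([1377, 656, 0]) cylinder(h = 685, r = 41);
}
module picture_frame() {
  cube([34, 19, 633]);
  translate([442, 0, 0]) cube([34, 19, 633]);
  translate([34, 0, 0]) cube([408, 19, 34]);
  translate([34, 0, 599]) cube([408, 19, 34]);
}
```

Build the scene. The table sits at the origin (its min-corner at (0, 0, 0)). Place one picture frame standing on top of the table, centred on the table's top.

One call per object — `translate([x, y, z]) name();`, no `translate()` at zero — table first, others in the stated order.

table();
translate([489, 357, 730]) picture_frame();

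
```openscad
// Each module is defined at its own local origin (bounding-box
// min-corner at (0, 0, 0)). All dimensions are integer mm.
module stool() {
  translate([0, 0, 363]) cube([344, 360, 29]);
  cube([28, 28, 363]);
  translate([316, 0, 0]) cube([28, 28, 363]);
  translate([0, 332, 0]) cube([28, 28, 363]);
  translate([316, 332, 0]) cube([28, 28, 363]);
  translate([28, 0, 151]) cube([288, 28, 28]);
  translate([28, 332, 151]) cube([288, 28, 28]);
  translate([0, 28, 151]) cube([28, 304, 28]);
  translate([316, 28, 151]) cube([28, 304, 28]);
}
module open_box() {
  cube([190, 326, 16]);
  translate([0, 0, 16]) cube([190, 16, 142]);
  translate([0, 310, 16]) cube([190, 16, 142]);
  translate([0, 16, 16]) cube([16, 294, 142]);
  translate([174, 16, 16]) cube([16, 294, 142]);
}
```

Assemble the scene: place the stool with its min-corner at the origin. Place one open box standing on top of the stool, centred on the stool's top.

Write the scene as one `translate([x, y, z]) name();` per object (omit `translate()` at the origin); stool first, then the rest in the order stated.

stool();
translate([77, 17, 392]) open_box();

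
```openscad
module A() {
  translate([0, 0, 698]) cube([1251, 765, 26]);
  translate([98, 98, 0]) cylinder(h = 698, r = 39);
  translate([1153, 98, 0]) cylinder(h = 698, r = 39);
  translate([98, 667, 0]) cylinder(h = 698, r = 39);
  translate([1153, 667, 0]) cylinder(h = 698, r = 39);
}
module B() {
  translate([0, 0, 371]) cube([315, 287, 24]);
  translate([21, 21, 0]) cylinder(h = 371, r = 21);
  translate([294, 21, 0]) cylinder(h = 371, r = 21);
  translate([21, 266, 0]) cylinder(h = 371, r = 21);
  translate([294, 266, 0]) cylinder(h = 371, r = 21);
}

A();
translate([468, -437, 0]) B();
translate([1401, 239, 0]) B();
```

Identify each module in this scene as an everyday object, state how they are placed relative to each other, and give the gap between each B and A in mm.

A is a table. B is a stool. Two stools sit around the table at the −y, +x sides. The gap between each stool and the table is 150 mm.

Each stool's nearest face is 150 mm from the table's bounding box.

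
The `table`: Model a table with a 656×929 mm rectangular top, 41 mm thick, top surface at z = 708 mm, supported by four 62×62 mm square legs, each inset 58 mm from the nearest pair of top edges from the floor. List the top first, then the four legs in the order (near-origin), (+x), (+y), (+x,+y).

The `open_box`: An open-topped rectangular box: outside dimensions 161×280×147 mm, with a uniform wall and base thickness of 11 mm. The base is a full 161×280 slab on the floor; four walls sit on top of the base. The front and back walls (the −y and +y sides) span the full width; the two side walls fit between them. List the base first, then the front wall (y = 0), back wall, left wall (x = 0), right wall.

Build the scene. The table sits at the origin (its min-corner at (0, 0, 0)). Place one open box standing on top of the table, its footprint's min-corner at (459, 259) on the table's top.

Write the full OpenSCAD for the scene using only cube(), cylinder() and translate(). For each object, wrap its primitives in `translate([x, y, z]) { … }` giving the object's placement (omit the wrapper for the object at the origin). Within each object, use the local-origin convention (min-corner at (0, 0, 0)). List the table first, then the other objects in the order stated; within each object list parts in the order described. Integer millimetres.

translate([0, 0, 667]) cube([656, 929, 41]);
translate([58, 58, 0]) cube([62, 62, 667]);
translate([536, 58, 0]) cube([62, 62, 667]);
translate([58, 809, 0]) cube([62, 62, 667]);
translate([536, 809, 0]) cube([62, 62, 667]);
translate([459, 259, 708]) {
  cube([161, 280, 11]);
  translate([0, 0, 11]) cube([161, 11, 136]);
  translate([0, 269, 11]) cube([161, 11, 136]);
  translate([0, 11, 11]) cube([11, 258, 136]);
  translate([150, 11, 11]) cube([11, 258, 136]);
}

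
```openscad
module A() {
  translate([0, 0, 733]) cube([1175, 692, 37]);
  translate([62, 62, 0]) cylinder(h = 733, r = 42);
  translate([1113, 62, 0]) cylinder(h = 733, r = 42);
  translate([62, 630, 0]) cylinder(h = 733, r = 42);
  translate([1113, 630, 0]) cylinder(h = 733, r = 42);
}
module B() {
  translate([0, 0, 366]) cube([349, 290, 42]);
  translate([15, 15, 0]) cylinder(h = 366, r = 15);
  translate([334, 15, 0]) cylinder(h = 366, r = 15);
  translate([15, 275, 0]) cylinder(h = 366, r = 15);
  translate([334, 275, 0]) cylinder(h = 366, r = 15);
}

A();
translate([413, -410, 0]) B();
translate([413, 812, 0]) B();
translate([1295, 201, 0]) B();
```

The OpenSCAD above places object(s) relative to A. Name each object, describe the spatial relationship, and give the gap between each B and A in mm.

Each stool's nearest face is 120 mm from the table's bounding box.

A is a table. B is a stool. Three stools sit around the table at the −y, +y, +x sides. The gap between each stool and the table is 120 mm.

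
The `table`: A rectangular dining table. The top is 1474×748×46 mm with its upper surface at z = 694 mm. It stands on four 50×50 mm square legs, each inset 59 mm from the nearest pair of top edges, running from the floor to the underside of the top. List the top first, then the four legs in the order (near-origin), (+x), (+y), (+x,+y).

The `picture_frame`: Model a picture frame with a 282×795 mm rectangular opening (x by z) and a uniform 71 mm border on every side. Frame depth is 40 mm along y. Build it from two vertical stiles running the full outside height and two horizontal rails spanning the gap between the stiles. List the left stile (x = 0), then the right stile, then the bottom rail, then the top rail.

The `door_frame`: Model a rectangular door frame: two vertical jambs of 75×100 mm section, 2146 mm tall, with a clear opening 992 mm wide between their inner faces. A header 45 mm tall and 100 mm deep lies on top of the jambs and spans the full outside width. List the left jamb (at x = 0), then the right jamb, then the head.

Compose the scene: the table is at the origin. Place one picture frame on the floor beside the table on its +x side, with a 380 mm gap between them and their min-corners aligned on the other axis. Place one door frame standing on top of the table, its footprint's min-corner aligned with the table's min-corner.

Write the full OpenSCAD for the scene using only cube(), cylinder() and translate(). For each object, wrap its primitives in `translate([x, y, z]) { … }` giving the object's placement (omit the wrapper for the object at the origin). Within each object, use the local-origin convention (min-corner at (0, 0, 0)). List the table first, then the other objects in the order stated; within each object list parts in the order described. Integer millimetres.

translate([0, 0, 648]) cube([1474, 748, 46]);
translate([59, 59, 0]) cube([50, 50, 648]);
translate([1365, 59, 0]) cube([50, 50, 648]);
translate([59, 639, 0]) cube([50, 50, 648]);
translate([1365, 639, 0]) cube([50, 50, 648]);
translate([1854, 0, 0]) {
  cube([71, 40, 937]);
  translate([353, 0, 0]) cube([71, 40, 937]);
  translate([71, 0, 0]) cube([282, 40, 71]);
  translate([71, 0, 866]) cube([282, 40, 71]);
}
translate([0, 0, 694]) {
  cube([75, 100, 2146]);
  translate([1067, 0, 0]) cube([75, 100, 2146]);
  translate([0, 0, 2146]) cube([1142, 100, 45]);
}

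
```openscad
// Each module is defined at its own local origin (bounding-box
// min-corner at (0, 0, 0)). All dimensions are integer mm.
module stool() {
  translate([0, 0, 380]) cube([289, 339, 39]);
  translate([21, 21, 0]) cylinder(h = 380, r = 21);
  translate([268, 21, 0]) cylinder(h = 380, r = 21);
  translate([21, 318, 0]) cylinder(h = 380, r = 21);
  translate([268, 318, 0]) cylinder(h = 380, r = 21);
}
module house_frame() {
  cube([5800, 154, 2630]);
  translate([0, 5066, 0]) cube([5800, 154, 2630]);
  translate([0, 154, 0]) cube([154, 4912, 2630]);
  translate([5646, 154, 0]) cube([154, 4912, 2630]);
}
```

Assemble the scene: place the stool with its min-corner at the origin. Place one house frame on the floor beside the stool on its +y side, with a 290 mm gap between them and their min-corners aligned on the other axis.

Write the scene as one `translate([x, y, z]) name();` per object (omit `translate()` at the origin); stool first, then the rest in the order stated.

stool();
translate([0, 629, 0]) house_frame();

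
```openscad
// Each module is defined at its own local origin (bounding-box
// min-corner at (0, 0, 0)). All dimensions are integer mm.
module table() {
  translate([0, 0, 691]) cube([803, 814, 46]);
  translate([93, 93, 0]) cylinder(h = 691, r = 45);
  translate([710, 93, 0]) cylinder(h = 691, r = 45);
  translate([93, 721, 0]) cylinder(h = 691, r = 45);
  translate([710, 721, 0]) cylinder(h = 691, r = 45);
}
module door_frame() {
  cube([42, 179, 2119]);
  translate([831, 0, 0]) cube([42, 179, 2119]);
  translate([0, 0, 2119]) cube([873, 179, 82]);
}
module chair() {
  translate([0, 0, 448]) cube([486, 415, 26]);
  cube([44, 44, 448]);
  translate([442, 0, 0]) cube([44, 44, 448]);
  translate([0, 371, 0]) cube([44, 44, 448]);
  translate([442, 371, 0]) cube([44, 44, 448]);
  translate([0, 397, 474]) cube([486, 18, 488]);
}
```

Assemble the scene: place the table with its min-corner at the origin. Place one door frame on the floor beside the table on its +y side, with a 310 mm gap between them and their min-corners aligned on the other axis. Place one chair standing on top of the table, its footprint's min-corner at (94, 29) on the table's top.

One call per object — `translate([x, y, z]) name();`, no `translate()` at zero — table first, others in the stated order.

table();
translate([0, 1124, 0]) door_frame();
translate([94, 29, 737]) chair();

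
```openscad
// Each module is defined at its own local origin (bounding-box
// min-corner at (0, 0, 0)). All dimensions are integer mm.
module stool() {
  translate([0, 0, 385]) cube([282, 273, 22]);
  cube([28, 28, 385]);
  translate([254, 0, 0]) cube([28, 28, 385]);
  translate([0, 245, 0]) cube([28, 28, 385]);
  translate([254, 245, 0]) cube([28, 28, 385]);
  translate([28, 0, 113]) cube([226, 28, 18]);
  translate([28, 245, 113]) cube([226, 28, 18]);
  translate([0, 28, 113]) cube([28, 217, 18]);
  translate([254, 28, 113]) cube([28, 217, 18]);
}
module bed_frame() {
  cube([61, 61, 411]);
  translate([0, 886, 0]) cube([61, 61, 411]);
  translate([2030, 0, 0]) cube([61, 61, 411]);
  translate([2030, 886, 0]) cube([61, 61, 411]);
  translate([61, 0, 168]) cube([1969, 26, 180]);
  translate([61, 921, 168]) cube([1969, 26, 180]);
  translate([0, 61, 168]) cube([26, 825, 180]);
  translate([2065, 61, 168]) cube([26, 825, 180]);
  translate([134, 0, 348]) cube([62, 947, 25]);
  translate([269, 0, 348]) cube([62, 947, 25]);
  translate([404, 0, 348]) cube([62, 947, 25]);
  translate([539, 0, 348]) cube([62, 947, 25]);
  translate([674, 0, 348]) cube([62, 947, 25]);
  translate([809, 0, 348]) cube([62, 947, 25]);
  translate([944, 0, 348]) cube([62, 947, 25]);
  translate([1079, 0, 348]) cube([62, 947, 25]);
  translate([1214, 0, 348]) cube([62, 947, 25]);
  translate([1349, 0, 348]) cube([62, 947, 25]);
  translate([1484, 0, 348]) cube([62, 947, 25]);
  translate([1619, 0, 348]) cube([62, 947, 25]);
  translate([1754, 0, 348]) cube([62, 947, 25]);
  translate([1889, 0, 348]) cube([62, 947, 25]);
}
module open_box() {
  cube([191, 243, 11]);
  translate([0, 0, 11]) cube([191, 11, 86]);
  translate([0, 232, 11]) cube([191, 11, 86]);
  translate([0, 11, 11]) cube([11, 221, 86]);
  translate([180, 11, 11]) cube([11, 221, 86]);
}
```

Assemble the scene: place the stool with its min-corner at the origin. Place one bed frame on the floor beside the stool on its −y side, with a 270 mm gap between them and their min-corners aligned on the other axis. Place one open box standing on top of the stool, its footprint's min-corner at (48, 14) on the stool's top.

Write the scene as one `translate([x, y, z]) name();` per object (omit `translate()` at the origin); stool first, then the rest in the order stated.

stool();
translate([0, -1217, 0]) bed_frame();
translate([48, 14, 407]) open_box();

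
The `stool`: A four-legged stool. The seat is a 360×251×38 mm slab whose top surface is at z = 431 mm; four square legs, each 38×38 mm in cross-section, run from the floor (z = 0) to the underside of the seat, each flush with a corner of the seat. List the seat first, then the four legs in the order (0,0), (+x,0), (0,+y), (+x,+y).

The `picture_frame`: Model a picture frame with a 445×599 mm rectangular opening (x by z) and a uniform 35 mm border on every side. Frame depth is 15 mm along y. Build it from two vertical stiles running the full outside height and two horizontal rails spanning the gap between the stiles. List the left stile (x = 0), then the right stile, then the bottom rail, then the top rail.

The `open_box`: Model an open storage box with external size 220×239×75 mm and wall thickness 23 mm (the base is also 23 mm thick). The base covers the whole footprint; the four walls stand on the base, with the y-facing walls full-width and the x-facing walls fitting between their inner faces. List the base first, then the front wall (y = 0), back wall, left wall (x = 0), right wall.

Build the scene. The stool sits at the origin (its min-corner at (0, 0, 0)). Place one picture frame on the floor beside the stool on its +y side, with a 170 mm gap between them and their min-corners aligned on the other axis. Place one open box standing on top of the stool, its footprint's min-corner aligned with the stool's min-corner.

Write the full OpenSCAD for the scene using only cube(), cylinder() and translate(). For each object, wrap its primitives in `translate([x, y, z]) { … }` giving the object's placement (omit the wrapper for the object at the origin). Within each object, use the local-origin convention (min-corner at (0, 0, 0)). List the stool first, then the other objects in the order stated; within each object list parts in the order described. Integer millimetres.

translate([0, 0, 393]) cube([360, 251, 38]);
cube([38, 38, 393]);
translate([322, 0, 0]) cube([38, 38, 393]);
translate([0, 213, 0]) cube([38, 38, 393]);
translate([322, 213, 0]) cube([38, 38, 393]);
translate([0, 421, 0]) {
  cube([35, 15, 669]);
  translate([480, 0, 0]) cube([35, 15, 669]);
  translate([35, 0, 0]) cube([445, 15, 35]);
  translate([35, 0, 634]) cube([445, 15, 35]);
}
translate([0, 0, 431]) {
  cube([220, 239, 23]);
  translate([0, 0, 23]) cube([220, 23, 52]);
  translate([0, 216, 23]) cube([220, 23, 52]);
  translate([0, 23, 23]) cube([23, 193, 52]);
  translate([197, 23, 23]) cube([23, 193, 52]);
}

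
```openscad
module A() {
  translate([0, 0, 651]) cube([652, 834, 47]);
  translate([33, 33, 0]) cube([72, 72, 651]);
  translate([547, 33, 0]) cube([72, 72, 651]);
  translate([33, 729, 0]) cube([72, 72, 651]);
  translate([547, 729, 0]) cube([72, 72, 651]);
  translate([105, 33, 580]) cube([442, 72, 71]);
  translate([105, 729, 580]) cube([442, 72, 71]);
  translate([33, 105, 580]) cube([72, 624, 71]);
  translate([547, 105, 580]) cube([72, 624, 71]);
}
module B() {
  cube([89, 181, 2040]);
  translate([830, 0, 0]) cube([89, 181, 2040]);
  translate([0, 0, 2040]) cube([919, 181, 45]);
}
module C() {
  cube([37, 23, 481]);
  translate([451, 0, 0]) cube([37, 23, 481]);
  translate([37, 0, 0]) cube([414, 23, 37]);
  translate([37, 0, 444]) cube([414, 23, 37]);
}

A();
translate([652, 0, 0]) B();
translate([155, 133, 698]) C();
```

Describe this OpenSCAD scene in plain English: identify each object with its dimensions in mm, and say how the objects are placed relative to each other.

A is a rectangular dining table. The top is 652×834×47 mm with its upper surface at z = 698 mm. It stands on four 72×72 mm square legs, each inset 33 mm from the nearest pair of top edges, running from the floor to the underside of the top. Four apron rails, 72 mm thick and 71 mm tall, run between adjacent legs with their top edges flush with the underside of the top and their outer faces flush with the legs' outer faces.

B is a rectangular door frame: two vertical jambs of 89×181 mm section, 2040 mm tall, with a clear opening 741 mm wide between their inner faces. A header 45 mm tall and 181 mm deep lies on top of the jambs and spans the full outside width.

C is a picture frame with a 414×407 mm rectangular opening (x by z) and a uniform 37 mm border on every side. Frame depth is 23 mm along y. It is built from two vertical stiles running the full outside height and two horizontal rails spanning the gap between the stiles.

The door frame is against the table's +x side, with their −y faces flush. The picture frame is on top of the table.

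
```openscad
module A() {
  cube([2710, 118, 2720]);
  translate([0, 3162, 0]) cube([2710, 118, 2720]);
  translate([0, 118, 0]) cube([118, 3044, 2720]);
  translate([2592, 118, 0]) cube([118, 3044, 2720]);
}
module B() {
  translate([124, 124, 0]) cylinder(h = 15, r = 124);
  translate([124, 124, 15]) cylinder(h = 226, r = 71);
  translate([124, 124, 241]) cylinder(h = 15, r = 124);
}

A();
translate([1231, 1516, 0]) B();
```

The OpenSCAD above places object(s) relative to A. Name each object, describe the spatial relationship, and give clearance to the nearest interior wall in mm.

A is a house frame. B is a spool. The spool sits inside the house frame, centred. The clearance to the nearest interior wall is 1113 mm.

Clearances: x = 1113, y = 1398; minimum 1113 mm.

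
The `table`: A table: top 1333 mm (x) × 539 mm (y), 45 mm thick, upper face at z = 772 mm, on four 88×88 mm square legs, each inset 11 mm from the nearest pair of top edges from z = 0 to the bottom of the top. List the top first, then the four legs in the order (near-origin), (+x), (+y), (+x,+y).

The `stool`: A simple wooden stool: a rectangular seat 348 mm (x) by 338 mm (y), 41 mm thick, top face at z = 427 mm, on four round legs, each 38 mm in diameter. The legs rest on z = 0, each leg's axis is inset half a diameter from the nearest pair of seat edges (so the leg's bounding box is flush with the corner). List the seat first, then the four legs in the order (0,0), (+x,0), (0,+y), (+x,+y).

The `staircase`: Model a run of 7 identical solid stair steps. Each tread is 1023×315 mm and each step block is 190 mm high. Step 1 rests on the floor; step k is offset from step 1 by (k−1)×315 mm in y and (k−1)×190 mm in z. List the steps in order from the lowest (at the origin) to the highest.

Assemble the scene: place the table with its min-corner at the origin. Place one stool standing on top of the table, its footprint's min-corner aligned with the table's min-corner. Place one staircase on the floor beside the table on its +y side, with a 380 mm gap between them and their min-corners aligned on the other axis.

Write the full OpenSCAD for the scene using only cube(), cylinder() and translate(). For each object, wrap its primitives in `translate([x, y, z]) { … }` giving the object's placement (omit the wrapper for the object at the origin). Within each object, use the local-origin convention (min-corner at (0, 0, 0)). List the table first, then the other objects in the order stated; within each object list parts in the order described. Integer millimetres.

translate([0, 0, 727]) cube([1333, 539, 45]);
translate([11, 11, 0]) cube([88, 88, 727]);
translate([1234, 11, 0]) cube([88, 88, 727]);
translate([11, 440, 0]) cube([88, 88, 727]);
translate([1234, 440, 0]) cube([88, 88, 727]);
translate([0, 0, 772]) {
  translate([0, 0, 386]) cube([348, 338, 41]);
  translate([19, 19, 0]) cylinder(h = 386, r = 19);
  translate([329, 19, 0]) cylinder(h = 386, r = 19);
  translate([19, 319, 0]) cylinder(h = 386, r = 19);
  translate([329, 319, 0]) cylinder(h = 386, r = 19);
}
translate([0, 919, 0]) {
  cube([1023, 315, 190]);
  translate([0, 315, 190]) cube([1023, 315, 190]);
  translate([0, 630, 380]) cube([1023, 315, 190]);
  translate([0, 945, 570]) cube([1023, 315, 190]);
  translate([0, 1260, 760]) cube([1023, 315, 190]);
  translate([0, 1575, 950]) cube([1023, 315, 190]);
  translate([0, 1890, 1140]) cube([1023, 315, 190]);
}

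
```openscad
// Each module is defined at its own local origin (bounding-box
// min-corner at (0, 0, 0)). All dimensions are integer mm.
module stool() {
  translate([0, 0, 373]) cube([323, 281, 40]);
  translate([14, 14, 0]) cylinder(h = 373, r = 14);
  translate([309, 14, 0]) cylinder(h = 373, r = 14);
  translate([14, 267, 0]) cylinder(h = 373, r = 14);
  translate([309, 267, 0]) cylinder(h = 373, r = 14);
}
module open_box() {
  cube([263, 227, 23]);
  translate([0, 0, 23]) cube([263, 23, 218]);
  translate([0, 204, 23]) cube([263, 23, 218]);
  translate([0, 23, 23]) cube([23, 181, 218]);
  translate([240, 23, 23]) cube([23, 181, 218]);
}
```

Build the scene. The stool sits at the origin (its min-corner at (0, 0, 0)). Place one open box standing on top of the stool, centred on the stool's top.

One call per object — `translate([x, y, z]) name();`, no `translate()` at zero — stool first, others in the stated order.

stool();
translate([30, 27, 413]) open_box();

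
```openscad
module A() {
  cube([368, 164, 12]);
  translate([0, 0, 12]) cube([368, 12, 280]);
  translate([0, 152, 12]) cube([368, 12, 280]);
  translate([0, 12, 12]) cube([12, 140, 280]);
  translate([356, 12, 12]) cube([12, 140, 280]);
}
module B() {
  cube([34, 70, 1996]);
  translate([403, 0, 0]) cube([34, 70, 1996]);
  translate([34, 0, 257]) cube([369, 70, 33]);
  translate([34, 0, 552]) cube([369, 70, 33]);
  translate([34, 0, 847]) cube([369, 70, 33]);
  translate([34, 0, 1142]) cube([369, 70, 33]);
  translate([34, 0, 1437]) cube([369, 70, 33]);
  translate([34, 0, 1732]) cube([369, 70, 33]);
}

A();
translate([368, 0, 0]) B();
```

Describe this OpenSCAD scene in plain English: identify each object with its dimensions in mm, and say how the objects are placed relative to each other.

A is an open-topped rectangular box: outside dimensions 368×164×292 mm, with a uniform wall and base thickness of 12 mm. The base is a full 368×164 slab on the floor; four walls sit on top of the base. The front and back walls (the −y and +y sides) span the full width; the two side walls fit between them.

B is a wooden ladder with two side rails of 34×70 mm section and 1996 mm height, set 437 mm apart overall. Between them run 6 rectangular rungs (70 mm deep, 33 mm thick), front faces flush with the rails' −y face. The bottom of the first rung is 257 mm above the floor and each subsequent rung is 295 mm higher than the one below.

The ladder is against the open box's +x side, with their −y faces flush.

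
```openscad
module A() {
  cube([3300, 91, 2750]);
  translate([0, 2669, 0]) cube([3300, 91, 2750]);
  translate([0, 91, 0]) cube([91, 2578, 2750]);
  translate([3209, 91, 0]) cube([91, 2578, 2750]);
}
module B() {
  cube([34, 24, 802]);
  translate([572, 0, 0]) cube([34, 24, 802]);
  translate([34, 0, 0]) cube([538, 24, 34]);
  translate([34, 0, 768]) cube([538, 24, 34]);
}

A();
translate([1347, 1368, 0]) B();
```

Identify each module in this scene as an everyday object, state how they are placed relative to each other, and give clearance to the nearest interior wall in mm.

Clearances: x = 1256, y = 1277; minimum 1256 mm.

A is a house frame. B is a picture frame. The picture frame sits inside the house frame, centred. The clearance to the nearest interior wall is 1256 mm.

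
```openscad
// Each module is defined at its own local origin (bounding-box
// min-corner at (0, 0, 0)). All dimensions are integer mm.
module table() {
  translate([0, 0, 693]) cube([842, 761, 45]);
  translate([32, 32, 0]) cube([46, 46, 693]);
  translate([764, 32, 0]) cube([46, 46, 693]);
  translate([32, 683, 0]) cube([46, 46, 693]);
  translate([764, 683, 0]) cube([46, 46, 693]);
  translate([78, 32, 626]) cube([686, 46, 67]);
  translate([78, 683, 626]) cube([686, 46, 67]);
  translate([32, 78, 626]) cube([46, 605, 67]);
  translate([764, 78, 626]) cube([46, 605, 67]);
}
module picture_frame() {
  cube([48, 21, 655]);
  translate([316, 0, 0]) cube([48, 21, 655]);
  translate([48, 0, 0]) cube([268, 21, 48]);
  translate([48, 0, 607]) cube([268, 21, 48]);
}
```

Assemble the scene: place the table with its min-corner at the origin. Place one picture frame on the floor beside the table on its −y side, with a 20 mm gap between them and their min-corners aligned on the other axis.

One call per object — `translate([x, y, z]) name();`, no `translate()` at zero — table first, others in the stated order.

table();
translate([0, -41, 0]) picture_frame();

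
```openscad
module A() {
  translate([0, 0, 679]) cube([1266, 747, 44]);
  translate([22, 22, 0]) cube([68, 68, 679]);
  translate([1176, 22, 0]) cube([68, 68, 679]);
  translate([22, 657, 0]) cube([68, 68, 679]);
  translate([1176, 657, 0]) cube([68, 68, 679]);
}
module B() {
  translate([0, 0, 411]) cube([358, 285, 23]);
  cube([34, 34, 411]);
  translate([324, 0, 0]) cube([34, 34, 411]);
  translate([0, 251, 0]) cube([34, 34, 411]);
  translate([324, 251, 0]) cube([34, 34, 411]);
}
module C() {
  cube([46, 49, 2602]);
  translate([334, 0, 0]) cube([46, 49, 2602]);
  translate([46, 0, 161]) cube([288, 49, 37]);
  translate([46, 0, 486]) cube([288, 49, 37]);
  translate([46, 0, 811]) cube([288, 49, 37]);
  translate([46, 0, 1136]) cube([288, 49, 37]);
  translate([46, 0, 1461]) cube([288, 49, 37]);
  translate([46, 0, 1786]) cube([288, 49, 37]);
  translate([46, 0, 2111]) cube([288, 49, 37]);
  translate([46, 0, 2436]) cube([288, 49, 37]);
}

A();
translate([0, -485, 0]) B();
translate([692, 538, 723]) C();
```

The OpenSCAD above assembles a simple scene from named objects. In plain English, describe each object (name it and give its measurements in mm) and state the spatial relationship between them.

A is a table with a 1266×747 mm rectangular top, 44 mm thick, top surface at z = 723 mm, supported by four 68×68 mm square legs, each inset 22 mm from the nearest pair of top edges, running from the floor.

B is a four-legged stool. The seat is a 358×285×23 mm slab whose top surface is at z = 434 mm; four square legs, each 34×34 mm in cross-section, run from the floor (z = 0) to the underside of the seat, each flush with a corner of the seat.

C is a wooden ladder with two side rails of 46×49 mm section and 2602 mm height, set 380 mm apart overall. Between them run 8 rectangular rungs (49 mm deep, 37 mm thick), front faces flush with the rails' −y face. The bottom of the first rung is 161 mm above the floor and each subsequent rung is 325 mm higher than the one below.

The stool is on the floor beside the table on its −y side. The ladder is on top of the table.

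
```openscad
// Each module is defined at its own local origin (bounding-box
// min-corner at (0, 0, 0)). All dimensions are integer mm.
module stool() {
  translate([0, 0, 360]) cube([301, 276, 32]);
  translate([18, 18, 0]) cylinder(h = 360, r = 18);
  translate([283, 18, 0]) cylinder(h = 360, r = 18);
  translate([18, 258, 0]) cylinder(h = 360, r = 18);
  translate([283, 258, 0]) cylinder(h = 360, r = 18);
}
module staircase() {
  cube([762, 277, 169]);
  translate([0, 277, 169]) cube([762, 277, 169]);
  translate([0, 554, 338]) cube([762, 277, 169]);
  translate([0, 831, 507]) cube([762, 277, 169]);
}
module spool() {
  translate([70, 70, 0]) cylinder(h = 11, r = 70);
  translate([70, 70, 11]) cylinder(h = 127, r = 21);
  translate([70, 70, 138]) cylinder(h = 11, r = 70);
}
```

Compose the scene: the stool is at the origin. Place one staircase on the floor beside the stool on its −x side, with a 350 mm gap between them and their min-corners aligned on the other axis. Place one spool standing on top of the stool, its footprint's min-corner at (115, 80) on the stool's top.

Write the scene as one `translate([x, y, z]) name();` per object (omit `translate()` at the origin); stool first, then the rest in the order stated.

stool();
translate([-1112, 0, 0]) staircase();
translate([115, 80, 392]) spool();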